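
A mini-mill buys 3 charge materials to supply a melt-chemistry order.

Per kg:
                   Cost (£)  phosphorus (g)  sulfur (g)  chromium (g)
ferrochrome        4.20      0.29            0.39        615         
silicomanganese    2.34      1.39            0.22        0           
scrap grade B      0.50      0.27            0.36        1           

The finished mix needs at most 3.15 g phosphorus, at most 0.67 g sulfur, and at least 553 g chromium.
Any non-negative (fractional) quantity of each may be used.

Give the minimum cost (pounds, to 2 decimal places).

£3.78

This is a linear program. Let x1 = kg of ferrochrome, x2 = kg of silicomanganese, x3 = kg of scrap grade B.
min 4.2x1 + 2.34x2 + 0.5x3 subject to:
  0.29x1 + 1.39x2 + 0.27x3 ≤ 3.15   (phosphorus)
  0.39x1 + 0.22x2 + 0.36x3 ≤ 0.67   (sulfur)
  615x1 + 1x3 ≥ 553   (chromium)
  x1, x2, x3 ≥ 0.
At the optimum only ferrochrome is positive (silicomanganese, scrap grade B = 0). There the chromium constraint is tight.
So ferrochrome = 0.8992 kg.
Objective = 4.2·0.8992 = 3.7766.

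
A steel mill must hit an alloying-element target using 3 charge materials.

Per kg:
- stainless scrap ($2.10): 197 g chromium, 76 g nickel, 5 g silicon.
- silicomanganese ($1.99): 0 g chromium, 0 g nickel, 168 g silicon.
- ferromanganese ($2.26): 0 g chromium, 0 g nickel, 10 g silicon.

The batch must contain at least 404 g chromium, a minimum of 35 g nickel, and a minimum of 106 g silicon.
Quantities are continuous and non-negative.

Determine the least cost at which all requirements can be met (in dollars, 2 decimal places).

$5.44

This is a linear program. Let x1 = kg of stainless scrap, x2 = kg of silicomanganese, x3 = kg of ferromanganese.
Minimise 2.1x1 + 1.99x2 + 2.26x3 subject to:
  197x1 ≥ 404   (chromium)
  76x1 ≥ 35   (nickel)
  5x1 + 168x2 + 10x3 ≥ 106   (silicon)
  x1, x2, x3 ≥ 0.
At the optimum only stainless scrap, silicomanganese are positive (ferromanganese = 0). Binding constraints: chromium and silicon.
That vertex is x1 = 2.051, x2 = 0.5699.
Hence cost = 2.1·2.051 + 1.99·0.5699 = $5.4412.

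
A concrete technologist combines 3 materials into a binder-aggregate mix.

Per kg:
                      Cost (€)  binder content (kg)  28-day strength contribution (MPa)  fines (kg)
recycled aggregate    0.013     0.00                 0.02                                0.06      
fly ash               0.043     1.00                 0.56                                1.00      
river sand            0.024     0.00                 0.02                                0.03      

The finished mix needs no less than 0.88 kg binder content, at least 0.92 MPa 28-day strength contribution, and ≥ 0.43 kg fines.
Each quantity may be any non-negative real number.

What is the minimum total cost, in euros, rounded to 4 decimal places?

€0.0706

Let x1 = kg of recycled aggregate, x2 = kg of fly ash, x3 = kg of river sand.
Minimize 0.013x1 + 0.043x2 + 0.024x3 with:
  1x2 ≥ 0.88   (binder content)
  0.02x1 + 0.56x2 + 0.02x3 ≥ 0.92   (28-day strength contribution)
  0.06x1 + 1x2 + 0.03x3 ≥ 0.43   (fines)
  x1, x2, x3 ≥ 0.
The cheapest feasible vertex uses only fly ash; recycled aggregate, river sand are not used. There the 28-day strength contribution constraint is tight.
Solving gives x2 = 1.643.
Cost = 0.043·1.643 = 0.070649.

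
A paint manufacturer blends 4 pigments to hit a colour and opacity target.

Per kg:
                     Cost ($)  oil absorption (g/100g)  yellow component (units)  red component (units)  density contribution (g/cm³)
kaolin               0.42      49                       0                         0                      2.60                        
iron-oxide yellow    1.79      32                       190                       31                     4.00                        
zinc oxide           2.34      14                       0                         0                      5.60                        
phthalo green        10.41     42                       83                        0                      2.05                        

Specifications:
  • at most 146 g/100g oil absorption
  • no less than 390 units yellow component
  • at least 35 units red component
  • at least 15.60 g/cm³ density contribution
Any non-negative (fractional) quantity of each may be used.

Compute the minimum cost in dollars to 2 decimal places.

$5.79

Let x1 = kg of kaolin, x2 = kg of iron-oxide yellow, x3 = kg of zinc oxide, x4 = kg of phthalo green.
Minimize 0.42x1 + 1.79x2 + 2.34x3 + 10.41x4 with:
  49x1 + 32x2 + 14x3 + 42x4 ≤ 146   (oil absorption)
  190x2 + 83x4 ≥ 390   (yellow component)
  31x2 ≥ 35   (red component)
  2.6x1 + 4x2 + 5.6x3 + 2.05x4 ≥ 15.6   (density contribution)
  x1, x2, x3, x4 ≥ 0.
The cheapest feasible vertex uses only kaolin, iron-oxide yellow, zinc oxide; phthalo green is not used. The oil absorption, yellow component, density contribution requirements are met with equality.
So kaolin = 1.455 kg, iron-oxide yellow = 2.053 kg, zinc oxide = 0.644 kg.
Objective = 0.42·1.455 + 1.79·2.053 + 2.34·0.644 = 5.7929.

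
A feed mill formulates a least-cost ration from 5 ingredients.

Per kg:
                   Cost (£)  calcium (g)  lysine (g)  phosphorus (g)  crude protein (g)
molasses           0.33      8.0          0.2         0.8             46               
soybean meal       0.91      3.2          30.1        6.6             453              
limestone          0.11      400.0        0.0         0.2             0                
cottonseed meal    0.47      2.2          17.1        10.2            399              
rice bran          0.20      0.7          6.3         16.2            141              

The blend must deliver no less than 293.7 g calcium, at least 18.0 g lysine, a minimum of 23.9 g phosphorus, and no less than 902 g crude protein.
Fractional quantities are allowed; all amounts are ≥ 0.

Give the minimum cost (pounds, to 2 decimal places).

Let x1 = kg of molasses, x2 = kg of soybean meal, x3 = kg of limestone, x4 = kg of cottonseed meal, x5 = kg of rice bran.
Minimize 0.33x1 + 0.91x2 + 0.11x3 + 0.47x4 + 0.2x5 subject to:
  8x1 + 3.2x2 + 400x3 + 2.2x4 + 0.7x5 ≥ 293.7   (calcium)
  0.2x1 + 30.1x2 + 17.1x4 + 6.3x5 ≥ 18   (lysine)
  0.8x1 + 6.6x2 + 0.2x3 + 10.2x4 + 16.2x5 ≥ 23.9   (phosphorus)
  46x1 + 453x2 + 399x4 + 141x5 ≥ 902   (crude protein)
  x1, x2, x3, x4, x5 ≥ 0.
The minimum-cost mix takes nothing from molasses, soybean meal — only limestone, cottonseed meal, rice bran. Binding constraints: calcium, phosphorus, crude protein.
Optimal quantities: limestone = 0.7218 kg, cottonseed meal = 2.241 kg, rice bran = 0.05534 kg.
Total cost: 0.11·0.7218 + 0.47·2.241 + 0.2·0.05534 = 1.1437.

£1.14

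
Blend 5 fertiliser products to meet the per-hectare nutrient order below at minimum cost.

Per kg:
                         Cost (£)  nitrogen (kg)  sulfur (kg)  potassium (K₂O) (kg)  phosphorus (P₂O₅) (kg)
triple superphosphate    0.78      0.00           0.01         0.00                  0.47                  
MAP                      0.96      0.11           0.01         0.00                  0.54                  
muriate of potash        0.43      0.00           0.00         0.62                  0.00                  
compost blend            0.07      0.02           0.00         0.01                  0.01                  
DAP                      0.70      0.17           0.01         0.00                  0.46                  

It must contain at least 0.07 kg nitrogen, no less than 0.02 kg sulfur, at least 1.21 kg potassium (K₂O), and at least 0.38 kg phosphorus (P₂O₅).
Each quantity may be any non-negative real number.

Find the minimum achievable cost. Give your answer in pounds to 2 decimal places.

This is a linear program. Let x1 = kg of triple superphosphate, x2 = kg of MAP, x3 = kg of muriate of potash, x4 = kg of compost blend, x5 = kg of DAP.
Minimise 0.78x1 + 0.96x2 + 0.43x3 + 0.07x4 + 0.7x5 with:
  0.11x2 + 0.02x4 + 0.17x5 ≥ 0.07   (nitrogen)
  0.01x1 + 0.01x2 + 0.01x5 ≥ 0.02   (sulfur)
  0.62x3 + 0.01x4 ≥ 1.21   (potassium (K₂O))
  0.47x1 + 0.54x2 + 0.01x4 + 0.46x5 ≥ 0.38   (phosphorus (P₂O₅))
  x1, x2, x3, x4, x5 ≥ 0.
The cheapest feasible vertex uses only muriate of potash, DAP; triple superphosphate, MAP, compost blend are not used. Binding constraints: sulfur and potassium (K₂O).
So muriate of potash = 1.952 kg, DAP = 2 kg.
Total cost: 0.43·1.952 + 0.7·2 = 2.2394.

£2.24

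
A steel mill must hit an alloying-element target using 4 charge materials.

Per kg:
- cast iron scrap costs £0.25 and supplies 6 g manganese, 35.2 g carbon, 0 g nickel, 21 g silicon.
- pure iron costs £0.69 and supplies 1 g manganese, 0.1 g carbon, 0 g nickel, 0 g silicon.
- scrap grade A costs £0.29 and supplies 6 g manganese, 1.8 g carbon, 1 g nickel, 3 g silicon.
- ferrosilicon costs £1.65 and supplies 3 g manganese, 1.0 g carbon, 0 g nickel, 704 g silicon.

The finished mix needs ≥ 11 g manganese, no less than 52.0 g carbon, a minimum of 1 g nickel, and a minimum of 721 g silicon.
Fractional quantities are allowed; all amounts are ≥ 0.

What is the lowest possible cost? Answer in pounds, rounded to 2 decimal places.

£2.25

Treat it as an LP. Let x1 = kg of cast iron scrap, x2 = kg of pure iron, x3 = kg of scrap grade A, x4 = kg of ferrosilicon.
min 0.25x1 + 0.69x2 + 0.29x3 + 1.65x4 s.t.:
  6x1 + 1x2 + 6x3 + 3x4 ≥ 11   (manganese)
  35.2x1 + 0.1x2 + 1.8x3 + 1x4 ≥ 52   (carbon)
  1x3 ≥ 1   (nickel)
  21x1 + 3x3 + 704x4 ≥ 721   (silicon)
  x1, x2, x3, x4 ≥ 0.
The minimum-cost mix takes nothing from pure iron — only cast iron scrap, scrap grade A, ferrosilicon. Binding constraints: carbon, nickel, silicon.
So cast iron scrap = 1.398 kg, scrap grade A = 1 kg, ferrosilicon = 0.9782 kg.
Cost = 0.25·1.398 + 0.29·1 + 1.65·0.9782 = 2.2535.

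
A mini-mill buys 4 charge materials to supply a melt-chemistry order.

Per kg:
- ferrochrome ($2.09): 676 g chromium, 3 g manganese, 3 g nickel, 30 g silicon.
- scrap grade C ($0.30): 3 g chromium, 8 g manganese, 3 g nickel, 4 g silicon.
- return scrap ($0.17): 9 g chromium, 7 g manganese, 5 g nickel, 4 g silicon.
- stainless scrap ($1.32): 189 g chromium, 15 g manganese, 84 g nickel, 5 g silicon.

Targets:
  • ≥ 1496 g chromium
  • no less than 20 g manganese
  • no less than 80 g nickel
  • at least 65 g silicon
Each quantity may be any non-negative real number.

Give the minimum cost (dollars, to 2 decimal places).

$5.32

This is a linear program. Let x1 = kg of ferrochrome, x2 = kg of scrap grade C, x3 = kg of return scrap, x4 = kg of stainless scrap.
Minimize 2.09x1 + 0.3x2 + 0.17x3 + 1.32x4 subject to:
  676x1 + 3x2 + 9x3 + 189x4 ≥ 1496   (chromium)
  3x1 + 8x2 + 7x3 + 15x4 ≥ 20   (manganese)
  3x1 + 3x2 + 5x3 + 84x4 ≥ 80   (nickel)
  30x1 + 4x2 + 4x3 + 5x4 ≥ 65   (silicon)
  x1, x2, x3, x4 ≥ 0.
The minimum-cost mix takes nothing from scrap grade C — only ferrochrome, return scrap, stainless scrap. The chromium, nickel, silicon requirements are met with equality.
So ferrochrome = 1.968 kg, return scrap = 0.4202 kg, stainless scrap = 0.8571 kg.
Cost = 2.09·1.968 + 0.17·0.4202 + 1.32·0.8571 = 5.3159.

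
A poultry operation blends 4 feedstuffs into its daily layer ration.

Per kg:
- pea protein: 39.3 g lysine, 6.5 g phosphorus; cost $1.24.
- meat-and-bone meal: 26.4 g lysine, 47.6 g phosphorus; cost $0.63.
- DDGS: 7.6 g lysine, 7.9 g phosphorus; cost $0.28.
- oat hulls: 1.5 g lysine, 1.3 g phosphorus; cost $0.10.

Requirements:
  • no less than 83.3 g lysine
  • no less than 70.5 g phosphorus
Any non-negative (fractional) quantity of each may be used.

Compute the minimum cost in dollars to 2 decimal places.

Let x1 = kg of pea protein, x2 = kg of meat-and-bone meal, x3 = kg of DDGS, x4 = kg of oat hulls.
Minimize 1.24x1 + 0.63x2 + 0.28x3 + 0.1x4 s.t.:
  39.3x1 + 26.4x2 + 7.6x3 + 1.5x4 ≥ 83.3   (lysine)
  6.5x1 + 47.6x2 + 7.9x3 + 1.3x4 ≥ 70.5   (phosphorus)
  x1, x2, x3, x4 ≥ 0.
The optimal basis is {meat-and-bone meal}; pea protein, DDGS, oat hulls drop out. There the lysine constraint is tight.
So meat-and-bone meal = 3.155 kg.
Hence cost = 0.63·3.155 = $1.9877.

$1.99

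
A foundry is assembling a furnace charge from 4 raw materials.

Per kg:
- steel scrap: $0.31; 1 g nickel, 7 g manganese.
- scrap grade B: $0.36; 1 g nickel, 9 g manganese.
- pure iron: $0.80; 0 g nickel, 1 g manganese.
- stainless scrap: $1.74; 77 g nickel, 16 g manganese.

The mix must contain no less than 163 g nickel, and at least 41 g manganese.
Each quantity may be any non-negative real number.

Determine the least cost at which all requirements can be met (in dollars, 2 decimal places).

$3.96

Set it up as a linear program. Let x1 = kg of steel scrap, x2 = kg of scrap grade B, x3 = kg of pure iron, x4 = kg of stainless scrap.
Minimize 0.31x1 + 0.36x2 + 0.8x3 + 1.74x4 with:
  1x1 + 1x2 + 77x4 ≥ 163   (nickel)
  7x1 + 9x2 + 1x3 + 16x4 ≥ 41   (manganese)
  x1, x2, x3, x4 ≥ 0.
The optimal basis is {scrap grade B, stainless scrap}; steel scrap, pure iron drop out. The nickel and manganese requirements are met with equality.
Solving gives x2 = 0.8109, x4 = 2.106.
Hence cost = 0.36·0.8109 + 1.74·2.106 = $3.9564.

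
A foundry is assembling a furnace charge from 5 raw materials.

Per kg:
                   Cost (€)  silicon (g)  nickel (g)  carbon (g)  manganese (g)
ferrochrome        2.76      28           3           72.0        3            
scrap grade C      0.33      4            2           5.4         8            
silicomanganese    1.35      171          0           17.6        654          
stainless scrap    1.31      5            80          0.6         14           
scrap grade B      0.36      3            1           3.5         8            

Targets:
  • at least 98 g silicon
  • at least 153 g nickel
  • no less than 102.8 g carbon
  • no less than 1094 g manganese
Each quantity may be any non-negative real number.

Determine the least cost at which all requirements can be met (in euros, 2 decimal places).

Treat it as an LP. Let x1 = kg of ferrochrome, x2 = kg of scrap grade C, x3 = kg of silicomanganese, x4 = kg of stainless scrap, x5 = kg of scrap grade B.
min 2.76x1 + 0.33x2 + 1.35x3 + 1.31x4 + 0.36x5 subject to:
  28x1 + 4x2 + 171x3 + 5x4 + 3x5 ≥ 98   (silicon)
  3x1 + 2x2 + 80x4 + 1x5 ≥ 153   (nickel)
  72x1 + 5.4x2 + 17.6x3 + 0.6x4 + 3.5x5 ≥ 102.8   (carbon)
  3x1 + 8x2 + 654x3 + 14x4 + 8x5 ≥ 1094   (manganese)
  x1, x2, x3, x4, x5 ≥ 0.
At the optimum only ferrochrome, silicomanganese, stainless scrap are positive (scrap grade C, scrap grade B = 0). There the nickel, carbon, manganese constraints are tight.
That vertex is x1 = 1.014, x3 = 1.628, x4 = 1.874.
Cost = 2.76·1.014 + 1.35·1.628 + 1.31·1.874 = 7.4514.

€7.45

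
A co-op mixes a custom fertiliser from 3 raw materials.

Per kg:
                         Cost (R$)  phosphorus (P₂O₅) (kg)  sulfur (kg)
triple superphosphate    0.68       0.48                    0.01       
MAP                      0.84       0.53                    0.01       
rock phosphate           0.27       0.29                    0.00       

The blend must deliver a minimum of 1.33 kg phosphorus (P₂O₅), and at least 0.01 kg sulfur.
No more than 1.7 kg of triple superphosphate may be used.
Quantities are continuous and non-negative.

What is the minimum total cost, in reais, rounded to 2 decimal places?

R$1.47

Treat it as an LP. Let x1 = kg of triple superphosphate, x2 = kg of MAP, x3 = kg of rock phosphate.
min 0.68x1 + 0.84x2 + 0.27x3 s.t.:
  0.48x1 + 0.53x2 + 0.29x3 ≥ 1.33   (phosphorus (P₂O₅))
  0.01x1 + 0.01x2 ≥ 0.01   (sulfur)
  x1 ≤ 1.7
  x1, x2, x3 ≥ 0.
The cheapest feasible vertex uses only triple superphosphate, rock phosphate; MAP is not used. There the phosphorus (P₂O₅) and sulfur constraints are tight.
So triple superphosphate = 1 kg, rock phosphate = 2.931 kg.
Objective = 0.68·1 + 0.27·2.931 = 1.4714.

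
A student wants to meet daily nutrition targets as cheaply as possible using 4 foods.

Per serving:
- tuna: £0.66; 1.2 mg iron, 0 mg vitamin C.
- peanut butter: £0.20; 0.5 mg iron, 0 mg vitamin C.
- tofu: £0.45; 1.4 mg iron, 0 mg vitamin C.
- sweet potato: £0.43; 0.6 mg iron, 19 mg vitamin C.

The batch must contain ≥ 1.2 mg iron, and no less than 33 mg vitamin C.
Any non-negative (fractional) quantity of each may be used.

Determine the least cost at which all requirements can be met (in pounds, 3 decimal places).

£0.798

Let x1 = servings of tuna, x2 = servings of peanut butter, x3 = servings of tofu, x4 = servings of sweet potato.
Minimise 0.66x1 + 0.2x2 + 0.45x3 + 0.43x4 with:
  1.2x1 + 0.5x2 + 1.4x3 + 0.6x4 ≥ 1.2   (iron)
  19x4 ≥ 33   (vitamin C)
  x1, x2, x3, x4 ≥ 0.
The minimum-cost mix takes nothing from tuna, peanut butter — only tofu, sweet potato. Binding constraints: iron and vitamin C.
Solving gives x3 = 0.1128, x4 = 1.737.
Hence cost = 0.45·0.1128 + 0.43·1.737 = £0.79767.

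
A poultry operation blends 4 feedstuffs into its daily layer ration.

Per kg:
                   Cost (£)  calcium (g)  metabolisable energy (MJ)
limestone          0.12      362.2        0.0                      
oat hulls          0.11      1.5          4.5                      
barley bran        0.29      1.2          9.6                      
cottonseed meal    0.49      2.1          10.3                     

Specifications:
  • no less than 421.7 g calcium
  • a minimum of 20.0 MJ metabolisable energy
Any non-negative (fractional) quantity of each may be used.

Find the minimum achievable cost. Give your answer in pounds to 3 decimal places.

£0.626

This is a linear program. Let x1 = kg of limestone, x2 = kg of oat hulls, x3 = kg of barley bran, x4 = kg of cottonseed meal.
min 0.12x1 + 0.11x2 + 0.29x3 + 0.49x4 subject to:
  362.2x1 + 1.5x2 + 1.2x3 + 2.1x4 ≥ 421.7   (calcium)
  4.5x2 + 9.6x3 + 10.3x4 ≥ 20   (metabolisable energy)
  x1, x2, x3, x4 ≥ 0.
At the optimum only limestone, oat hulls are positive (barley bran, cottonseed meal = 0). The calcium and metabolisable energy requirements are met with equality.
Solving gives x1 = 1.146, x2 = 4.444.
Cost = 0.12·1.146 + 0.11·4.444 = 0.62636.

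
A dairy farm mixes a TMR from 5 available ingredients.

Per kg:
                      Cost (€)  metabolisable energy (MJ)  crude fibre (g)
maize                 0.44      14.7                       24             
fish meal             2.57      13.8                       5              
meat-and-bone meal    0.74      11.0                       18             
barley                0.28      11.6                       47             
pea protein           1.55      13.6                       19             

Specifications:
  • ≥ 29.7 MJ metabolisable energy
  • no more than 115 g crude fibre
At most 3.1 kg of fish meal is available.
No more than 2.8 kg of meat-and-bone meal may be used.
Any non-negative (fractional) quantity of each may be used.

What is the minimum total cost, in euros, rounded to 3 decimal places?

€0.730

Let x1 = kg of maize, x2 = kg of fish meal, x3 = kg of meat-and-bone meal, x4 = kg of barley, x5 = kg of pea protein.
Minimise 0.44x1 + 2.57x2 + 0.74x3 + 0.28x4 + 1.55x5 subject to:
  14.7x1 + 13.8x2 + 11x3 + 11.6x4 + 13.6x5 ≥ 29.7   (metabolisable energy)
  24x1 + 5x2 + 18x3 + 47x4 + 19x5 ≤ 115   (crude fibre)
  x2 ≤ 3.1
  x3 ≤ 2.8
  x1, x2, x3, x4, x5 ≥ 0.
The minimum-cost mix takes nothing from fish meal, meat-and-bone meal, pea protein — only maize, barley. Binding constraints: metabolisable energy and crude fibre.
So maize = 0.1501 kg, barley = 2.37 kg.
Hence cost = 0.44·0.1501 + 0.28·2.37 = €0.72964.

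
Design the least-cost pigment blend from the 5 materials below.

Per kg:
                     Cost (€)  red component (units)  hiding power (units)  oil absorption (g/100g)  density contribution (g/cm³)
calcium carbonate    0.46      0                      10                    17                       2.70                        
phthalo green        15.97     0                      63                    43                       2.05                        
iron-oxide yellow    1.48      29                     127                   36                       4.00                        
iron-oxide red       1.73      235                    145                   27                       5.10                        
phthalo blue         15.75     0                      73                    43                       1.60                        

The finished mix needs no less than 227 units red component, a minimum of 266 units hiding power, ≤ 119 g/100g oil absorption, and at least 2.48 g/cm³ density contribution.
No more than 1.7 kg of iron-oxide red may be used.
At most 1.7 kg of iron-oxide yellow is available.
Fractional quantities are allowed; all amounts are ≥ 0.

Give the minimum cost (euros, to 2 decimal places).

€3.13

Treat it as an LP. Let x1 = kg of calcium carbonate, x2 = kg of phthalo green, x3 = kg of iron-oxide yellow, x4 = kg of iron-oxide red, x5 = kg of phthalo blue.
Minimize 0.46x1 + 15.97x2 + 1.48x3 + 1.73x4 + 15.75x5 subject to:
  29x3 + 235x4 ≥ 227   (red component)
  10x1 + 63x2 + 127x3 + 145x4 + 73x5 ≥ 266   (hiding power)
  17x1 + 43x2 + 36x3 + 27x4 + 43x5 ≤ 119   (oil absorption)
  2.7x1 + 2.05x2 + 4x3 + 5.1x4 + 1.6x5 ≥ 2.48   (density contribution)
  x4 ≤ 1.7
  x3 ≤ 1.7
  x1, x2, x3, x4, x5 ≥ 0.
The optimal basis is {iron-oxide yellow, iron-oxide red}; calcium carbonate, phthalo green, phthalo blue drop out. Binding constraints: red component and hiding power.
So iron-oxide yellow = 1.154 kg, iron-oxide red = 0.8235 kg.
Cost = 1.48·1.154 + 1.73·0.8235 = 3.1326.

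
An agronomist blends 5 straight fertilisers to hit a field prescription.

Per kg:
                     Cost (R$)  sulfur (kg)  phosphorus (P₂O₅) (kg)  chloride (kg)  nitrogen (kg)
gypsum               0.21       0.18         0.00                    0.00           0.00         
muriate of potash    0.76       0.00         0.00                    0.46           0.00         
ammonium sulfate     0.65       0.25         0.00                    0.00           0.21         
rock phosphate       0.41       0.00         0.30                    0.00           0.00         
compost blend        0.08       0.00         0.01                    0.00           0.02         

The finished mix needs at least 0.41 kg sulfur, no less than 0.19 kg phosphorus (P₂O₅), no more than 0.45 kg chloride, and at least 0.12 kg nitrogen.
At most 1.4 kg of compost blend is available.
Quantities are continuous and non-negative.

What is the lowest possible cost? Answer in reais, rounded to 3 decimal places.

Let x1 = kg of gypsum, x2 = kg of muriate of potash, x3 = kg of ammonium sulfate, x4 = kg of rock phosphate, x5 = kg of compost blend.
Minimise 0.21x1 + 0.76x2 + 0.65x3 + 0.41x4 + 0.08x5 subject to:
  0.18x1 + 0.25x3 ≥ 0.41   (sulfur)
  0.3x4 + 0.01x5 ≥ 0.19   (phosphorus (P₂O₅))
  0.46x2 ≤ 0.45   (chloride)
  0.21x3 + 0.02x5 ≥ 0.12   (nitrogen)
  x5 ≤ 1.4
  x1, x2, x3, x4, x5 ≥ 0.
The optimal basis is {gypsum, ammonium sulfate, rock phosphate}; muriate of potash, compost blend drop out. The sulfur, phosphorus (P₂O₅), nitrogen requirements are met with equality.
That vertex is x1 = 1.484, x3 = 0.5714, x4 = 0.6333.
Total cost: 0.21·1.484 + 0.65·0.5714 + 0.41·0.6333 = 0.94270.

R$0.943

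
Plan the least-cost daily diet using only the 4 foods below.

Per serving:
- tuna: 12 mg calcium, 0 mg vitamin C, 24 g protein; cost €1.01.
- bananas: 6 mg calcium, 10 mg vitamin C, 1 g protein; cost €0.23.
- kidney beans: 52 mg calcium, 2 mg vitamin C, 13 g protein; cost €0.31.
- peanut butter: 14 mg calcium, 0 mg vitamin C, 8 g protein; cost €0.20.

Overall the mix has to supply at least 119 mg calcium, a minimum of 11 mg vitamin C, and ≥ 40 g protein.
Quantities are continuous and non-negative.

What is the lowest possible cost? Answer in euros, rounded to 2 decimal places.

€1.06

Treat it as an LP. Let x1 = servings of tuna, x2 = servings of bananas, x3 = servings of kidney beans, x4 = servings of peanut butter.
Minimize 1.01x1 + 0.23x2 + 0.31x3 + 0.2x4 s.t.:
  12x1 + 6x2 + 52x3 + 14x4 ≥ 119   (calcium)
  10x2 + 2x3 ≥ 11   (vitamin C)
  24x1 + 1x2 + 13x3 + 8x4 ≥ 40   (protein)
  x1, x2, x3, x4 ≥ 0.
The cheapest feasible vertex uses only bananas, kidney beans; tuna, peanut butter are not used. The vitamin C and protein requirements are met with equality.
Optimal quantities: bananas = 0.4922 servings, kidney beans = 3.039 servings.
Cost = 0.23·0.4922 + 0.31·3.039 = 1.0553.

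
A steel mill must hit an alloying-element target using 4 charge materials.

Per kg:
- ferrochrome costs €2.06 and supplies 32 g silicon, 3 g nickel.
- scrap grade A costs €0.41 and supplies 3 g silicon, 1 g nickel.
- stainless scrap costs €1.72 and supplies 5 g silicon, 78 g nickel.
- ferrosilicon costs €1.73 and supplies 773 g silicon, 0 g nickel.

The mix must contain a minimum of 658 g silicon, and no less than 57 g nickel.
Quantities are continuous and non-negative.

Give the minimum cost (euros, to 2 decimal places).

€2.72

Let x1 = kg of ferrochrome, x2 = kg of scrap grade A, x3 = kg of stainless scrap, x4 = kg of ferrosilicon.
min 2.06x1 + 0.41x2 + 1.72x3 + 1.73x4 subject to:
  32x1 + 3x2 + 5x3 + 773x4 ≥ 658   (silicon)
  3x1 + 1x2 + 78x3 ≥ 57   (nickel)
  x1, x2, x3, x4 ≥ 0.
The optimal basis is {stainless scrap, ferrosilicon}; ferrochrome, scrap grade A drop out. The silicon and nickel requirements are met with equality.
So stainless scrap = 0.7308 kg, ferrosilicon = 0.8465 kg.
Hence cost = 1.72·0.7308 + 1.73·0.8465 = €2.7214.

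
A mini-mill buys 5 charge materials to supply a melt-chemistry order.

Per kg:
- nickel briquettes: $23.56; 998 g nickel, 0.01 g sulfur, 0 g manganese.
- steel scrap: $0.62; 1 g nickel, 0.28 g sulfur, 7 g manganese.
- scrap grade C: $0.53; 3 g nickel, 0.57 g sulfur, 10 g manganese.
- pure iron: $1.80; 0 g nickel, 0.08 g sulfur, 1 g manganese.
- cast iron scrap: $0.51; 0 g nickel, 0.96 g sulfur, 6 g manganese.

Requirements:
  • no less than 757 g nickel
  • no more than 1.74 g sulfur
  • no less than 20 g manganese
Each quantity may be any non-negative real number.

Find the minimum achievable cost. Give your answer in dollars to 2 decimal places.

$18.79

Let x1 = kg of nickel briquettes, x2 = kg of steel scrap, x3 = kg of scrap grade C, x4 = kg of pure iron, x5 = kg of cast iron scrap.
min 23.56x1 + 0.62x2 + 0.53x3 + 1.8x4 + 0.51x5 subject to:
  998x1 + 1x2 + 3x3 ≥ 757   (nickel)
  0.01x1 + 0.28x2 + 0.57x3 + 0.08x4 + 0.96x5 ≤ 1.74   (sulfur)
  7x2 + 10x3 + 1x4 + 6x5 ≥ 20   (manganese)
  x1, x2, x3, x4, x5 ≥ 0.
At the optimum only nickel briquettes, scrap grade C are positive (steel scrap, pure iron, cast iron scrap = 0). Binding constraints: nickel and manganese.
Optimal quantities: nickel briquettes = 0.7525 kg, scrap grade C = 2 kg.
Total cost: 23.56·0.7525 + 0.53·2 = 18.7889.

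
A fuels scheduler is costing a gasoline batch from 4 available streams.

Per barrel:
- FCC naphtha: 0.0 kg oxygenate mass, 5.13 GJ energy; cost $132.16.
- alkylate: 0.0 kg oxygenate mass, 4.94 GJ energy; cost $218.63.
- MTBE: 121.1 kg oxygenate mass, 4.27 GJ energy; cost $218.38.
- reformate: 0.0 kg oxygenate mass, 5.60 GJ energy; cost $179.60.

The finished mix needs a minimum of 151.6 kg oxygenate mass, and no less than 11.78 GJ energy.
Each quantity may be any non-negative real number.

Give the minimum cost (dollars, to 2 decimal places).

$439.15

Let x1 = barrels of FCC naphtha, x2 = barrels of alkylate, x3 = barrels of MTBE, x4 = barrels of reformate.
min 132.16x1 + 218.63x2 + 218.38x3 + 179.6x4 s.t.:
  121.1x3 ≥ 151.6   (oxygenate mass)
  5.13x1 + 4.94x2 + 4.27x3 + 5.6x4 ≥ 11.78   (energy)
  x1, x2, x3, x4 ≥ 0.
The minimum-cost mix takes nothing from alkylate, reformate — only FCC naphtha, MTBE. There the oxygenate mass and energy constraints are tight.
Optimal quantities: FCC naphtha = 1.2543 barrels, MTBE = 1.25186 barrels.
Hence cost = 132.16·1.2543 + 218.38·1.25186 = $439.1495.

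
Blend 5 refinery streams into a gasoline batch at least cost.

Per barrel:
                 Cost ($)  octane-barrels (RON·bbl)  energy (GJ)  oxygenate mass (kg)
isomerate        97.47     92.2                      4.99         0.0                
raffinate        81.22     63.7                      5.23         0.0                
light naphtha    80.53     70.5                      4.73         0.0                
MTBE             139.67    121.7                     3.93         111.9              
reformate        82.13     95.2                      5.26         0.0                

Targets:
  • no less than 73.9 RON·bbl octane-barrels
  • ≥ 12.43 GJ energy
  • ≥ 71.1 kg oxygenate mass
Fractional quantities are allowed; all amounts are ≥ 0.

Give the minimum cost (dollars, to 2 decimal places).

Treat it as an LP. Let x1 = barrels of isomerate, x2 = barrels of raffinate, x3 = barrels of light naphtha, x4 = barrels of MTBE, x5 = barrels of reformate.
min 97.47x1 + 81.22x2 + 80.53x3 + 139.67x4 + 82.13x5 with:
  92.2x1 + 63.7x2 + 70.5x3 + 121.7x4 + 95.2x5 ≥ 73.9   (octane-barrels)
  4.99x1 + 5.23x2 + 4.73x3 + 3.93x4 + 5.26x5 ≥ 12.43   (energy)
  111.9x4 ≥ 71.1   (oxygenate mass)
  x1, x2, x3, x4, x5 ≥ 0.
At the optimum only raffinate, MTBE are positive (isomerate, light naphtha, reformate = 0). Binding constraints: energy and oxygenate mass.
That vertex is x2 = 1.8992, x4 = 0.63539.
Objective = 81.22·1.8992 + 139.67·0.63539 = 242.9979.

$243.00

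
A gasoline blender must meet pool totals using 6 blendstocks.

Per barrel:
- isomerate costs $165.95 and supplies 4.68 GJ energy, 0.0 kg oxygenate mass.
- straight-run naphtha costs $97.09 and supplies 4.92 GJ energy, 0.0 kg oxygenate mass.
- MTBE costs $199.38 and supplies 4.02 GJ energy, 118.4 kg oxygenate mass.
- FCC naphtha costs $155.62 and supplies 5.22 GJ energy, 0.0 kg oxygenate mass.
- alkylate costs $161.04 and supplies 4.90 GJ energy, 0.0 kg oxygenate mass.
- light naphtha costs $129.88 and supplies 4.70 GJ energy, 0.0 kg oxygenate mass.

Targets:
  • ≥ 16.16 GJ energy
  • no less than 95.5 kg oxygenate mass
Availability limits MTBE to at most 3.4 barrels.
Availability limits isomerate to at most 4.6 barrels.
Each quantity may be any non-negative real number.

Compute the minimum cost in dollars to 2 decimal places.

Let x1 = barrels of isomerate, x2 = barrels of straight-run naphtha, x3 = barrels of MTBE, x4 = barrels of FCC naphtha, x5 = barrels of alkylate, x6 = barrels of light naphtha.
min 165.95x1 + 97.09x2 + 199.38x3 + 155.62x4 + 161.04x5 + 129.88x6 s.t.:
  4.68x1 + 4.92x2 + 4.02x3 + 5.22x4 + 4.9x5 + 4.7x6 ≥ 16.16   (energy)
  118.4x3 ≥ 95.5   (oxygenate mass)
  x3 ≤ 3.4
  x1 ≤ 4.6
  x1, x2, x3, x4, x5, x6 ≥ 0.
The minimum-cost mix takes nothing from isomerate, FCC naphtha, alkylate, light naphtha — only straight-run naphtha, MTBE. Binding constraints: energy and oxygenate mass.
So straight-run naphtha = 2.6255 barrels, MTBE = 0.80659 barrels.
Total cost: 97.09·2.6255 + 199.38·0.80659 = 415.7277.

$415.73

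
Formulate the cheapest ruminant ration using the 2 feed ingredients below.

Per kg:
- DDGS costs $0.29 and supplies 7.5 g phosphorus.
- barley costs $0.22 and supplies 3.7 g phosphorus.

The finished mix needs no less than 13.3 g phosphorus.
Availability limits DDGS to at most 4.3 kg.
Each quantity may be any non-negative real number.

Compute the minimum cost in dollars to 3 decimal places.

$0.514

Let x1 = kg of DDGS, x2 = kg of barley.
Minimise 0.29x1 + 0.22x2 with:
  7.5x1 + 3.7x2 ≥ 13.3   (phosphorus)
  x1 ≤ 4.3
  x1, x2 ≥ 0.
The minimum-cost mix takes nothing from barley — only DDGS. Binding constraint: phosphorus.
So DDGS = 1.773 kg.
Total cost: 0.29·1.773 = 0.51417.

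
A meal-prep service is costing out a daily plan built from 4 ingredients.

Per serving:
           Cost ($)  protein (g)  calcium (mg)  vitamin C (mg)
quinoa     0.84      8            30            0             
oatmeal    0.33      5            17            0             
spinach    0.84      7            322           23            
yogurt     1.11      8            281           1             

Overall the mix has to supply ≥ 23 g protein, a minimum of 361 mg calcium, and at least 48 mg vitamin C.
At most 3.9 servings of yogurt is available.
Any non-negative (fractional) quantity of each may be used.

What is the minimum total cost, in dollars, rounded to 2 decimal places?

$2.31

This is a linear program. Let x1 = servings of quinoa, x2 = servings of oatmeal, x3 = servings of spinach, x4 = servings of yogurt.
Minimise 0.84x1 + 0.33x2 + 0.84x3 + 1.11x4 subject to:
  8x1 + 5x2 + 7x3 + 8x4 ≥ 23   (protein)
  30x1 + 17x2 + 322x3 + 281x4 ≥ 361   (calcium)
  23x3 + 1x4 ≥ 48   (vitamin C)
  x4 ≤ 3.9
  x1, x2, x3, x4 ≥ 0.
The optimal basis is {oatmeal, spinach}; quinoa, yogurt drop out. The protein and vitamin C requirements are met with equality.
That vertex is x2 = 1.678, x3 = 2.087.
Hence cost = 0.33·1.678 + 0.84·2.087 = $2.3068.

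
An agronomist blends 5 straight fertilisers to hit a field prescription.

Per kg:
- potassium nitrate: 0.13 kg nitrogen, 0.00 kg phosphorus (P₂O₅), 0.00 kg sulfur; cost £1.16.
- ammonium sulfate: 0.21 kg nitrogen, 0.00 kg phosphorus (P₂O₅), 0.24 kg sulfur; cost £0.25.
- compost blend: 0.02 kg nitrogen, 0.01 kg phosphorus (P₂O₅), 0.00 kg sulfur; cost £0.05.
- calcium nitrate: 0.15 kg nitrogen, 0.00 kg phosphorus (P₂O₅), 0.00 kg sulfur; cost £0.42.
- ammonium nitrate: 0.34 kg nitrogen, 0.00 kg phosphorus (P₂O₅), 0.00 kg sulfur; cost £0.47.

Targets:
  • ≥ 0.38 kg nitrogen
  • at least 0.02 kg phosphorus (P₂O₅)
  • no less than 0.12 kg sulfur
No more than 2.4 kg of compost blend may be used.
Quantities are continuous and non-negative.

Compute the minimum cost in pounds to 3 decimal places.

£0.505

This is a linear program. Let x1 = kg of potassium nitrate, x2 = kg of ammonium sulfate, x3 = kg of compost blend, x4 = kg of calcium nitrate, x5 = kg of ammonium nitrate.
Minimize 1.16x1 + 0.25x2 + 0.05x3 + 0.42x4 + 0.47x5 subject to:
  0.13x1 + 0.21x2 + 0.02x3 + 0.15x4 + 0.34x5 ≥ 0.38   (nitrogen)
  0.01x3 ≥ 0.02   (phosphorus (P₂O₅))
  0.24x2 ≥ 0.12   (sulfur)
  x3 ≤ 2.4
  x1, x2, x3, x4, x5 ≥ 0.
The cheapest feasible vertex uses only ammonium sulfate, compost blend; potassium nitrate, calcium nitrate, ammonium nitrate are not used. There the nitrogen and phosphorus (P₂O₅) constraints are tight.
So ammonium sulfate = 1.619 kg, compost blend = 2 kg.
Objective = 0.25·1.619 + 0.05·2 = 0.50475.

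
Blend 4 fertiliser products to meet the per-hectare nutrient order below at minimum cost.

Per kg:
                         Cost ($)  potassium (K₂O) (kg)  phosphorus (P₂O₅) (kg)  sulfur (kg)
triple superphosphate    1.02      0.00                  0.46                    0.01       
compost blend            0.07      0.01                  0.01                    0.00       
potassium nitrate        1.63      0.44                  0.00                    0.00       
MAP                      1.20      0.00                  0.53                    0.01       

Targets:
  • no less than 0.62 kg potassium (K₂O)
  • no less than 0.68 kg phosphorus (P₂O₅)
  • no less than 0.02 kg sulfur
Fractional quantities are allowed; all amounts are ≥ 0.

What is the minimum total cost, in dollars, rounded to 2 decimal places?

$4.34

This is a linear program. Let x1 = kg of triple superphosphate, x2 = kg of compost blend, x3 = kg of potassium nitrate, x4 = kg of MAP.
Minimise 1.02x1 + 0.07x2 + 1.63x3 + 1.2x4 s.t.:
  0.01x2 + 0.44x3 ≥ 0.62   (potassium (K₂O))
  0.46x1 + 0.01x2 + 0.53x4 ≥ 0.68   (phosphorus (P₂O₅))
  0.01x1 + 0.01x4 ≥ 0.02   (sulfur)
  x1, x2, x3, x4 ≥ 0.
The cheapest feasible vertex uses only triple superphosphate, potassium nitrate; compost blend, MAP are not used. There the potassium (K₂O) and sulfur constraints are tight.
Optimal quantities: triple superphosphate = 2 kg, potassium nitrate = 1.409 kg.
Cost = 1.02·2 + 1.63·1.409 = 4.3367.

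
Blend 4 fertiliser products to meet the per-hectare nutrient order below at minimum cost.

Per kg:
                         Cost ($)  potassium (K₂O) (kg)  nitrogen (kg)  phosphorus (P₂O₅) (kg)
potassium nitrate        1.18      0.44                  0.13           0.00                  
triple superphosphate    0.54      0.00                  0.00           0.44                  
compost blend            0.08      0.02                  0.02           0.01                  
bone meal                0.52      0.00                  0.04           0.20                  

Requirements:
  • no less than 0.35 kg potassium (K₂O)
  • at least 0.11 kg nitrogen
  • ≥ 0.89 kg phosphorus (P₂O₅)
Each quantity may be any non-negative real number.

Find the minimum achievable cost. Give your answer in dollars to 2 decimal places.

Set it up as a linear program. Let x1 = kg of potassium nitrate, x2 = kg of triple superphosphate, x3 = kg of compost blend, x4 = kg of bone meal.
Minimise 1.18x1 + 0.54x2 + 0.08x3 + 0.52x4 subject to:
  0.44x1 + 0.02x3 ≥ 0.35   (potassium (K₂O))
  0.13x1 + 0.02x3 + 0.04x4 ≥ 0.11   (nitrogen)
  0.44x2 + 0.01x3 + 0.2x4 ≥ 0.89   (phosphorus (P₂O₅))
  x1, x2, x3, x4 ≥ 0.
The minimum-cost mix takes nothing from bone meal — only potassium nitrate, triple superphosphate, compost blend. There the potassium (K₂O), nitrogen, phosphorus (P₂O₅) constraints are tight.
Optimal quantities: potassium nitrate = 0.7742 kg, triple superphosphate = 2.012 kg, compost blend = 0.4677 kg.
Cost = 1.18·0.7742 + 0.54·2.012 + 0.08·0.4677 = 2.0375.

$2.04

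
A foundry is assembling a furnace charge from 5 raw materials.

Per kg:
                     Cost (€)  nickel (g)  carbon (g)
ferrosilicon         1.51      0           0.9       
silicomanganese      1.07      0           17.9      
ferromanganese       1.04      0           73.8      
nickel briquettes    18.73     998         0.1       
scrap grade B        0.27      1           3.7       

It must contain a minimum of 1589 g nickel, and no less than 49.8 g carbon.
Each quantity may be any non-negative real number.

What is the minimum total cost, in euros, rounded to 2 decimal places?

€30.52

Let x1 = kg of ferrosilicon, x2 = kg of silicomanganese, x3 = kg of ferromanganese, x4 = kg of nickel briquettes, x5 = kg of scrap grade B.
min 1.51x1 + 1.07x2 + 1.04x3 + 18.73x4 + 0.27x5 subject to:
  998x4 + 1x5 ≥ 1589   (nickel)
  0.9x1 + 17.9x2 + 73.8x3 + 0.1x4 + 3.7x5 ≥ 49.8   (carbon)
  x1, x2, x3, x4, x5 ≥ 0.
The cheapest feasible vertex uses only ferromanganese, nickel briquettes; ferrosilicon, silicomanganese, scrap grade B are not used. There the nickel and carbon constraints are tight.
So ferromanganese = 0.6726 kg, nickel briquettes = 1.592 kg.
Objective = 1.04·0.6726 + 18.73·1.592 = 30.5177.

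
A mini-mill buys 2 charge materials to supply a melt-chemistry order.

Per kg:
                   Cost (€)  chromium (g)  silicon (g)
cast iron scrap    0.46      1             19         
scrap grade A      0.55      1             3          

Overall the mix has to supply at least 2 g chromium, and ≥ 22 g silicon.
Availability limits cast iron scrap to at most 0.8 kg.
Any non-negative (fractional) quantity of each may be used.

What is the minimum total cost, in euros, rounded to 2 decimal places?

€1.61

This is a linear program. Let x1 = kg of cast iron scrap, x2 = kg of scrap grade A.
min 0.46x1 + 0.55x2 s.t.:
  1x1 + 1x2 ≥ 2   (chromium)
  19x1 + 3x2 ≥ 22   (silicon)
  x1 ≤ 0.8
  x1, x2 ≥ 0.
Both inputs are positive at the optimum. Binding constraints: silicon and the cast iron scrap cap.
So cast iron scrap = 0.8 kg, scrap grade A = 2.267 kg.
Cost = 0.46·0.8 + 0.55·2.267 = 1.6149.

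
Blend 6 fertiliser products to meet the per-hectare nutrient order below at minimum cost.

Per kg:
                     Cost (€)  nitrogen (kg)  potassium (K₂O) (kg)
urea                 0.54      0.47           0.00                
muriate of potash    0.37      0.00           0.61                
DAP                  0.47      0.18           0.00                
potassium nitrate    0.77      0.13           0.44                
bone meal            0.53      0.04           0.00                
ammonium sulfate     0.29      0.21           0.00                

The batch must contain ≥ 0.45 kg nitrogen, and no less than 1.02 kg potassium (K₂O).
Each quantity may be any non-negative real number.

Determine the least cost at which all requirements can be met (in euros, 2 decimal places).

€1.14

Let x1 = kg of urea, x2 = kg of muriate of potash, x3 = kg of DAP, x4 = kg of potassium nitrate, x5 = kg of bone meal, x6 = kg of ammonium sulfate.
Minimize 0.54x1 + 0.37x2 + 0.47x3 + 0.77x4 + 0.53x5 + 0.29x6 s.t.:
  0.47x1 + 0.18x3 + 0.13x4 + 0.04x5 + 0.21x6 ≥ 0.45   (nitrogen)
  0.61x2 + 0.44x4 ≥ 1.02   (potassium (K₂O))
  x1, x2, x3, x4, x5, x6 ≥ 0.
At the optimum only urea, muriate of potash are positive (DAP, potassium nitrate, bone meal, ammonium sulfate = 0). Binding constraints: nitrogen and potassium (K₂O).
That vertex is x1 = 0.9574, x2 = 1.672.
Cost = 0.54·0.9574 + 0.37·1.672 = 1.1356.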